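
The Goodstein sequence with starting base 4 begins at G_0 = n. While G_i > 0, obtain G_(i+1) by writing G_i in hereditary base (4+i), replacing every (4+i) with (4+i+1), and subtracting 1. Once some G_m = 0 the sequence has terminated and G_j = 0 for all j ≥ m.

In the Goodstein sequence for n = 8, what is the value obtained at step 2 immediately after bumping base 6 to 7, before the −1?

[0] 8 ≡ 2·4 (base 4). Lift 5: 10. −1: 9.
[1] 9 ≡ 5 + 4 (base 5). Lift 6: 10. −1: 9.

10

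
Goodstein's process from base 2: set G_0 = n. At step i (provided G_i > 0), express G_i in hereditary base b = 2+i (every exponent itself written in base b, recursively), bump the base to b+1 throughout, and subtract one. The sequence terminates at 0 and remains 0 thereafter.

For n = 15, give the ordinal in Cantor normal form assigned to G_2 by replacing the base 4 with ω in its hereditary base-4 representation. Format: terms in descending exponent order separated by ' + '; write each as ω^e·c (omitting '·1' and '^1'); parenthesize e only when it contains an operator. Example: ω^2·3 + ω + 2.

(0) 15|_2 = 2^(2 + 1) + 2^2 + 2 + 1 ↦ 3^(3 + 1) + 3^3 + 3 + 1|_3 = 112 ⇒ 111
(1) 111|_3 = 3^(3 + 1) + 3^3 + 3 ↦ 4^(4 + 1) + 4^4 + 4|_4 = 1284 ⇒ 1283
(2) 1283|_4 = 4^(4 + 1) + 4^4 + 3 ↦ 5^(5 + 1) + 5^5 + 3|_5 = 18753 ⇒ 18752

ω^(ω + 1) + ω^ω + 3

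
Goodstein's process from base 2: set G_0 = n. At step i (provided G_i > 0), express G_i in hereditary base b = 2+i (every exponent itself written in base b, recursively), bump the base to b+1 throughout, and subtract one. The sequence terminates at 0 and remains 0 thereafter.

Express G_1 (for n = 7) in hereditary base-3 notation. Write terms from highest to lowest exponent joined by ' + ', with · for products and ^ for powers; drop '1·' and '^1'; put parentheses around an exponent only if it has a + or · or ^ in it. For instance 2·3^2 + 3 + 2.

G_0=7  [base 2] 2^2 + 2 + 1  →[2↦3]→  3^3 + 3 + 1 = 31  −1 ⇒ G_1=30
G_1=30  [base 3] 3^3 + 3  →[3↦4]→  4^4 + 4 = 260  −1 ⇒ G_2=259

3^3 + 3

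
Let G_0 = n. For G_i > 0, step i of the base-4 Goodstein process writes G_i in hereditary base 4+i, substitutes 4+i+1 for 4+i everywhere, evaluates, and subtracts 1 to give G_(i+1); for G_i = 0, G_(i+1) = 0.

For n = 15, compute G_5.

24

i=0: 15 = 3·4 + 3 (b=4); 4→5: 3·5 + 3 = 18; 18−1 = 17
i=1: 17 = 3·5 + 2 (b=5); 5→6: 3·6 + 2 = 20; 20−1 = 19
i=2: 19 = 3·6 + 1 (b=6); 6→7: 3·7 + 1 = 22; 22−1 = 21
i=3: 21 = 3·7 (b=7); 7→8: 3·8 = 24; 24−1 = 23
i=4: 23 = 2·8 + 7 (b=8); 8→9: 2·9 + 7 = 25; 25−1 = 24
i=5: 24 = 2·9 + 6 (b=9); 9→10: 2·10 + 6 = 26; 26−1 = 25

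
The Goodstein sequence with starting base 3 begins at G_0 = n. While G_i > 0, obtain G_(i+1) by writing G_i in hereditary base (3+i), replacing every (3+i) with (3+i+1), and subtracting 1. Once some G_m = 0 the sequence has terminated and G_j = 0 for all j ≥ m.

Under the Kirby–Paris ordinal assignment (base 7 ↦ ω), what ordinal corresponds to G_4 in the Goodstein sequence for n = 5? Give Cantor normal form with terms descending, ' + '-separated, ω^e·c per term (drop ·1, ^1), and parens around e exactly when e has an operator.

G_0 = 5. HB_3(5) = 3 + 2. Bump = 6. G_1 = 5.
G_1 = 5. HB_4(5) = 4 + 1. Bump = 6. G_2 = 5.
G_2 = 5. HB_5(5) = 5. Bump = 6. G_3 = 5.
G_3 = 5. HB_6(5) = 5. Bump = 5. G_4 = 4.
G_4 = 4. HB_7(4) = 4. Bump = 4. G_5 = 3.

4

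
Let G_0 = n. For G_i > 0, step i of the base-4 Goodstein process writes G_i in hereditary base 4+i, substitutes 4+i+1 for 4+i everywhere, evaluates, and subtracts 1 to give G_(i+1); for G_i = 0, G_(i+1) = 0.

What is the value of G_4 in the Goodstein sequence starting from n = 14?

21

base 4: 14 = 3·4 + 2; at 5: 3·5 + 2 = 17; next = 16
base 5: 16 = 3·5 + 1; at 6: 3·6 + 1 = 19; next = 18
base 6: 18 = 3·6; at 7: 3·7 = 21; next = 20
base 7: 20 = 2·7 + 6; at 8: 2·8 + 6 = 22; next = 21
base 8: 21 = 2·8 + 5; at 9: 2·9 + 5 = 23; next = 22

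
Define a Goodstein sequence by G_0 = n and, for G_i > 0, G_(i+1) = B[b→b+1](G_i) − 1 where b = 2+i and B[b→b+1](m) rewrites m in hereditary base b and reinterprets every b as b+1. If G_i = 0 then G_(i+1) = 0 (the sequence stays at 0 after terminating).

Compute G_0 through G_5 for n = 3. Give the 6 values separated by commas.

3, 3, 3, 2, 1, 0

[0] 3 ≡ 2 + 1 (base 2). Lift 3: 4. −1: 3.
[1] 3 ≡ 3 (base 3). Lift 4: 4. −1: 3.
[2] 3 ≡ 3 (base 4). Lift 5: 3. −1: 2.
[3] 2 ≡ 2 (base 5). Lift 6: 2. −1: 1.
[4] 1 ≡ 1 (base 6). Lift 7: 1. −1: 0.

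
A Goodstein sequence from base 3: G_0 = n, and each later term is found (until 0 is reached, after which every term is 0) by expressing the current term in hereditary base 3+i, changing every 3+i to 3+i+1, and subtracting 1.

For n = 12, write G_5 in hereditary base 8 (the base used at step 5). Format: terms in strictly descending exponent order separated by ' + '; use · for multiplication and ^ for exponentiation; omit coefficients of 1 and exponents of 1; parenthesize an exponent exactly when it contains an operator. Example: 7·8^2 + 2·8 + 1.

7·8 + 7

12 —HB3→ 3^2 + 3 —bump→ 4^2 + 4 = 20 —(−1)→ 19
19 —HB4→ 4^2 + 3 —bump→ 5^2 + 3 = 28 —(−1)→ 27
27 —HB5→ 5^2 + 2 —bump→ 6^2 + 2 = 38 —(−1)→ 37
37 —HB6→ 6^2 + 1 —bump→ 7^2 + 1 = 50 —(−1)→ 49
49 —HB7→ 7^2 —bump→ 8^2 = 64 —(−1)→ 63
63 —HB8→ 7·8 + 7 —bump→ 7·9 + 7 = 70 —(−1)→ 69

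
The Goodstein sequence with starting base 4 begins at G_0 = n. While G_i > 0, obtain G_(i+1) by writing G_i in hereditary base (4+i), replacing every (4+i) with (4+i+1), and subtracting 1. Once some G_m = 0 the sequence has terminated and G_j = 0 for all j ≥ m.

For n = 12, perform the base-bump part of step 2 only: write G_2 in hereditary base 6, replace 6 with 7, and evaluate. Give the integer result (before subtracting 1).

17

G_0=12  [base 4] 3·4  →[4↦5]→  3·5 = 15  −1 ⇒ G_1=14
G_1=14  [base 5] 2·5 + 4  →[5↦6]→  2·6 + 4 = 16  −1 ⇒ G_2=15
G_2=15  [base 6] 2·6 + 3  →[6↦7]→  2·7 + 3 = 17  −1 ⇒ G_3=16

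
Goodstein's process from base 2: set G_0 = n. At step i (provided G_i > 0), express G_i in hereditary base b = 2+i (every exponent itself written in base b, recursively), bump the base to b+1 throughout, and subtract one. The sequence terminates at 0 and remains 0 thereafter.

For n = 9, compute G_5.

2471826

G_0=9  [base 2] 2^(2 + 1) + 1  →[2↦3]→  3^(3 + 1) + 1 = 82  −1 ⇒ G_1=81
G_1=81  [base 3] 3^(3 + 1)  →[3↦4]→  4^(4 + 1) = 1024  −1 ⇒ G_2=1023
G_2=1023  [base 4] 3·4^4 + 3·4^3 + 3·4^2 + 3·4 + 3  →[4↦5]→  3·5^5 + 3·5^3 + 3·5^2 + 3·5 + 3 = 9843  −1 ⇒ G_3=9842
G_3=9842  [base 5] 3·5^5 + 3·5^3 + 3·5^2 + 3·5 + 2  →[5↦6]→  3·6^6 + 3·6^3 + 3·6^2 + 3·6 + 2 = 140744  −1 ⇒ G_4=140743
G_4=140743  [base 6] 3·6^6 + 3·6^3 + 3·6^2 + 3·6 + 1  →[6↦7]→  3·7^7 + 3·7^3 + 3·7^2 + 3·7 + 1 = 2471827  −1 ⇒ G_5=2471826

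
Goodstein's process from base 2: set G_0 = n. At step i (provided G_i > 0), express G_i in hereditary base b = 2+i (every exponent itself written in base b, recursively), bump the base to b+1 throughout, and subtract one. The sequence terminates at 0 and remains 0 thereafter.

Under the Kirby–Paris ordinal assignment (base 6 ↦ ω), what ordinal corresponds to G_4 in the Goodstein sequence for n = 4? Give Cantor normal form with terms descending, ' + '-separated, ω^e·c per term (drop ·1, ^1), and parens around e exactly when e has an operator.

(0) 4|_2 = 2^2 ↦ 3^3|_3 = 27 ⇒ 26
(1) 26|_3 = 2·3^2 + 2·3 + 2 ↦ 2·4^2 + 2·4 + 2|_4 = 42 ⇒ 41
(2) 41|_4 = 2·4^2 + 2·4 + 1 ↦ 2·5^2 + 2·5 + 1|_5 = 61 ⇒ 60
(3) 60|_5 = 2·5^2 + 2·5 ↦ 2·6^2 + 2·6|_6 = 84 ⇒ 83
(4) 83|_6 = 2·6^2 + 6 + 5 ↦ 2·7^2 + 7 + 5|_7 = 110 ⇒ 109

ω^2·2 + ω + 5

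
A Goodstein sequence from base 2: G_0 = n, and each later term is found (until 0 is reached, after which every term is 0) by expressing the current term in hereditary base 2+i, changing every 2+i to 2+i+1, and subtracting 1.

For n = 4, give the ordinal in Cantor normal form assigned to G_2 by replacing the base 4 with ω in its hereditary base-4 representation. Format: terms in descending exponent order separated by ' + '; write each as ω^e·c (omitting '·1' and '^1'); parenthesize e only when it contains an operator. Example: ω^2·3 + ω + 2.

ω^2·2 + ω·2 + 1

i=0: 4 = 2^2 (b=2); 2→3: 3^3 = 27; 27−1 = 26
i=1: 26 = 2·3^2 + 2·3 + 2 (b=3); 3→4: 2·4^2 + 2·4 + 2 = 42; 42−1 = 41
i=2: 41 = 2·4^2 + 2·4 + 1 (b=4); 4→5: 2·5^2 + 2·5 + 1 = 61; 61−1 = 60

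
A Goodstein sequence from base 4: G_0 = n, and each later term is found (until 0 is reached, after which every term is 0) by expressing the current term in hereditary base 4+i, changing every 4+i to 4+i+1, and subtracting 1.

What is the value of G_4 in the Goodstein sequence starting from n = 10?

13

i=0: 10 = 2·4 + 2 (b=4); 4→5: 2·5 + 2 = 12; 12−1 = 11
i=1: 11 = 2·5 + 1 (b=5); 5→6: 2·6 + 1 = 13; 13−1 = 12
i=2: 12 = 2·6 (b=6); 6→7: 2·7 = 14; 14−1 = 13
i=3: 13 = 7 + 6 (b=7); 7→8: 8 + 6 = 14; 14−1 = 13
i=4: 13 = 8 + 5 (b=8); 8→9: 9 + 5 = 14; 14−1 = 13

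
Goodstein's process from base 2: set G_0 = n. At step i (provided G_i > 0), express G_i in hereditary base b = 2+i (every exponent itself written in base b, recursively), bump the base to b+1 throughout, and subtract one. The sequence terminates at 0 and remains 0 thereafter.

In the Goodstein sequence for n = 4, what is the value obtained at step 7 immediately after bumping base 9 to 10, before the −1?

i=0: 4 = 2^2 (b=2); 2→3: 3^3 = 27; 27−1 = 26
i=1: 26 = 2·3^2 + 2·3 + 2 (b=3); 3→4: 2·4^2 + 2·4 + 2 = 42; 42−1 = 41
i=2: 41 = 2·4^2 + 2·4 + 1 (b=4); 4→5: 2·5^2 + 2·5 + 1 = 61; 61−1 = 60
i=3: 60 = 2·5^2 + 2·5 (b=5); 5→6: 2·6^2 + 2·6 = 84; 84−1 = 83
i=4: 83 = 2·6^2 + 6 + 5 (b=6); 6→7: 2·7^2 + 7 + 5 = 110; 110−1 = 109
i=5: 109 = 2·7^2 + 7 + 4 (b=7); 7→8: 2·8^2 + 8 + 4 = 140; 140−1 = 139
i=6: 139 = 2·8^2 + 8 + 3 (b=8); 8→9: 2·9^2 + 9 + 3 = 174; 174−1 = 173

212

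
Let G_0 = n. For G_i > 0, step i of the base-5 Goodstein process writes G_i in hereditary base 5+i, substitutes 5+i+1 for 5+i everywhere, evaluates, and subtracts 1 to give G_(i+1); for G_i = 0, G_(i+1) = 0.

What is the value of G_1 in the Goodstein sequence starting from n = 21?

(0) 21|_5 = 4·5 + 1 ↦ 4·6 + 1|_6 = 25 ⇒ 24
(1) 24|_6 = 4·6 ↦ 4·7|_7 = 28 ⇒ 27

24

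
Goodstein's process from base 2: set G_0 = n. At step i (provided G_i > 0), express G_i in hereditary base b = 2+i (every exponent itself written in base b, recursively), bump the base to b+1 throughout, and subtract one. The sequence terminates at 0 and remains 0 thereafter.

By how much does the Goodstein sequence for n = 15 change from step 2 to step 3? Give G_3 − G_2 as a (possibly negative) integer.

i=0: 15 = 2^(2 + 1) + 2^2 + 2 + 1 (b=2); 2→3: 3^(3 + 1) + 3^3 + 3 + 1 = 112; 112−1 = 111
i=1: 111 = 3^(3 + 1) + 3^3 + 3 (b=3); 3→4: 4^(4 + 1) + 4^4 + 4 = 1284; 1284−1 = 1283
i=2: 1283 = 4^(4 + 1) + 4^4 + 3 (b=4); 4→5: 5^(5 + 1) + 5^5 + 3 = 18753; 18753−1 = 18752

17469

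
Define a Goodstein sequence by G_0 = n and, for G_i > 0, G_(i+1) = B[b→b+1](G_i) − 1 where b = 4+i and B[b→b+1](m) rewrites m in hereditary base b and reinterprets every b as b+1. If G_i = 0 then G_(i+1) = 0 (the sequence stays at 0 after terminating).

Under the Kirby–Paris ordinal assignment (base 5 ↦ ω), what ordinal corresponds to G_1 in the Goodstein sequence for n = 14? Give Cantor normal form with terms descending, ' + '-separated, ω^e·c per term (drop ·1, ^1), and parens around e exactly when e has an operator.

ω·3 + 1

base 4: 14 = 3·4 + 2; at 5: 3·5 + 2 = 17; next = 16
base 5: 16 = 3·5 + 1; at 6: 3·6 + 1 = 19; next = 18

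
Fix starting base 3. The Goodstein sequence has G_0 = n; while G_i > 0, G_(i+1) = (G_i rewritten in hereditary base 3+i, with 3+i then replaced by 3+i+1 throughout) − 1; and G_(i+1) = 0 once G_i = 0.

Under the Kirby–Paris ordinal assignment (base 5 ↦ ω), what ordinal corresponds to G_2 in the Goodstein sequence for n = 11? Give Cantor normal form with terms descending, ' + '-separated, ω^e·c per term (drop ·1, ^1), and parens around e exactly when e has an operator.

(0) 11|_3 = 3^2 + 2 ↦ 4^2 + 2|_4 = 18 ⇒ 17
(1) 17|_4 = 4^2 + 1 ↦ 5^2 + 1|_5 = 26 ⇒ 25
(2) 25|_5 = 5^2 ↦ 6^2|_6 = 36 ⇒ 35

ω^2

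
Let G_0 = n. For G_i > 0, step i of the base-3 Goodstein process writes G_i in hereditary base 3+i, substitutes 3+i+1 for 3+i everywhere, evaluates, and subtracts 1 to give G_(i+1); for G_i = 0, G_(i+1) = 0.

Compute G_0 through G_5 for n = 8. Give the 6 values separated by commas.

8 —HB3→ 2·3 + 2 —bump→ 2·4 + 2 = 10 —(−1)→ 9
9 —HB4→ 2·4 + 1 —bump→ 2·5 + 1 = 11 —(−1)→ 10
10 —HB5→ 2·5 —bump→ 2·6 = 12 —(−1)→ 11
11 —HB6→ 6 + 5 —bump→ 7 + 5 = 12 —(−1)→ 11
11 —HB7→ 7 + 4 —bump→ 8 + 4 = 12 —(−1)→ 11

8, 9, 10, 11, 11, 11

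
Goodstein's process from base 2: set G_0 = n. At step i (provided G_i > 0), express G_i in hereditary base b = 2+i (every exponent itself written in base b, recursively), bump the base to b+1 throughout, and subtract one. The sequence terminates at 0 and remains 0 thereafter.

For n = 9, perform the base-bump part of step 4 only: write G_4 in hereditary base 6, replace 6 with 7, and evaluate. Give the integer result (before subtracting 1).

2471827

i=0: 9 = 2^(2 + 1) + 1 (b=2); 2→3: 3^(3 + 1) + 1 = 82; 82−1 = 81
i=1: 81 = 3^(3 + 1) (b=3); 3→4: 4^(4 + 1) = 1024; 1024−1 = 1023
i=2: 1023 = 3·4^4 + 3·4^3 + 3·4^2 + 3·4 + 3 (b=4); 4→5: 3·5^5 + 3·5^3 + 3·5^2 + 3·5 + 3 = 9843; 9843−1 = 9842
i=3: 9842 = 3·5^5 + 3·5^3 + 3·5^2 + 3·5 + 2 (b=5); 5→6: 3·6^6 + 3·6^3 + 3·6^2 + 3·6 + 2 = 140744; 140744−1 = 140743
i=4: 140743 = 3·6^6 + 3·6^3 + 3·6^2 + 3·6 + 1 (b=6); 6→7: 3·7^7 + 3·7^3 + 3·7^2 + 3·7 + 1 = 2471827; 2471827−1 = 2471826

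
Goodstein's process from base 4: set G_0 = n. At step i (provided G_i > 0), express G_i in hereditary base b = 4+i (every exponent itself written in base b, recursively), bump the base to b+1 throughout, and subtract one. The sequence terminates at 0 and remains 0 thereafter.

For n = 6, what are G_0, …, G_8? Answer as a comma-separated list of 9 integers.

G_0=6  [base 4] 4 + 2  →[4↦5]→  5 + 2 = 7  −1 ⇒ G_1=6
G_1=6  [base 5] 5 + 1  →[5↦6]→  6 + 1 = 7  −1 ⇒ G_2=6
G_2=6  [base 6] 6  →[6↦7]→  7 = 7  −1 ⇒ G_3=6
G_3=6  [base 7] 6  →[7↦8]→  6 = 6  −1 ⇒ G_4=5
G_4=5  [base 8] 5  →[8↦9]→  5 = 5  −1 ⇒ G_5=4
G_5=4  [base 9] 4  →[9↦10]→  4 = 4  −1 ⇒ G_6=3
G_6=3  [base 10] 3  →[10↦11]→  3 = 3  −1 ⇒ G_7=2
G_7=2  [base 11] 2  →[11↦12]→  2 = 2  −1 ⇒ G_8=1

6, 6, 6, 6, 5, 4, 3, 2, 1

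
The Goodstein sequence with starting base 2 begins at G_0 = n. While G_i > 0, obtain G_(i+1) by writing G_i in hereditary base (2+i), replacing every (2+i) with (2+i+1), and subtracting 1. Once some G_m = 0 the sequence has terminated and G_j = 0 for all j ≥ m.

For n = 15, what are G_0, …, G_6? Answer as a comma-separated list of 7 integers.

[0] 15 ≡ 2^(2 + 1) + 2^2 + 2 + 1 (base 2). Lift 3: 112. −1: 111.
[1] 111 ≡ 3^(3 + 1) + 3^3 + 3 (base 3). Lift 4: 1284. −1: 1283.
[2] 1283 ≡ 4^(4 + 1) + 4^4 + 3 (base 4). Lift 5: 18753. −1: 18752.
[3] 18752 ≡ 5^(5 + 1) + 5^5 + 2 (base 5). Lift 6: 326594. −1: 326593.
[4] 326593 ≡ 6^(6 + 1) + 6^6 + 1 (base 6). Lift 7: 6588345. −1: 6588344.
[5] 6588344 ≡ 7^(7 + 1) + 7^7 (base 7). Lift 8: 150994944. −1: 150994943.

15, 111, 1283, 18752, 326593, 6588344, 150994943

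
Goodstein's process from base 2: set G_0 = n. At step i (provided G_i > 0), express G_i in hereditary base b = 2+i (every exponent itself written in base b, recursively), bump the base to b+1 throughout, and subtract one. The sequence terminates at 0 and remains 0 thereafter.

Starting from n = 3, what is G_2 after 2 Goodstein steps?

3

G_0=3  [base 2] 2 + 1  →[2↦3]→  3 + 1 = 4  −1 ⇒ G_1=3
G_1=3  [base 3] 3  →[3↦4]→  4 = 4  −1 ⇒ G_2=3
G_2=3  [base 4] 3  →[4↦5]→  3 = 3  −1 ⇒ G_3=2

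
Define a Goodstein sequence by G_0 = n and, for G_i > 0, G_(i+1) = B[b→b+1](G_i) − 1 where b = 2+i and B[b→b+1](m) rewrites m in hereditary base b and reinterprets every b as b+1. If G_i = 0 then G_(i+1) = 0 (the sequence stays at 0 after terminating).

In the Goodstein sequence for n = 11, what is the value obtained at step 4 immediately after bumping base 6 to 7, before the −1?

5764802

(0) 11|_2 = 2^(2 + 1) + 2 + 1 ↦ 3^(3 + 1) + 3 + 1|_3 = 85 ⇒ 84
(1) 84|_3 = 3^(3 + 1) + 3 ↦ 4^(4 + 1) + 4|_4 = 1028 ⇒ 1027
(2) 1027|_4 = 4^(4 + 1) + 3 ↦ 5^(5 + 1) + 3|_5 = 15628 ⇒ 15627
(3) 15627|_5 = 5^(5 + 1) + 2 ↦ 6^(6 + 1) + 2|_6 = 279938 ⇒ 279937
(4) 279937|_6 = 6^(6 + 1) + 1 ↦ 7^(7 + 1) + 1|_7 = 5764802 ⇒ 5764801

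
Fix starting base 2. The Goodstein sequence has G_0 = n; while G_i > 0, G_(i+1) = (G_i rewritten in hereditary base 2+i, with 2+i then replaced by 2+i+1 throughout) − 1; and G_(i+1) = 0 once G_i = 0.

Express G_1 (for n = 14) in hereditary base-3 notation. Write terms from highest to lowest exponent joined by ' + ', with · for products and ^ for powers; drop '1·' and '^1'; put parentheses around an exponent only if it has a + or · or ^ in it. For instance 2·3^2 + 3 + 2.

G_0=14  [base 2] 2^(2 + 1) + 2^2 + 2  →[2↦3]→  3^(3 + 1) + 3^3 + 3 = 111  −1 ⇒ G_1=110
G_1=110  [base 3] 3^(3 + 1) + 3^3 + 2  →[3↦4]→  4^(4 + 1) + 4^4 + 2 = 1282  −1 ⇒ G_2=1281

3^(3 + 1) + 3^3 + 2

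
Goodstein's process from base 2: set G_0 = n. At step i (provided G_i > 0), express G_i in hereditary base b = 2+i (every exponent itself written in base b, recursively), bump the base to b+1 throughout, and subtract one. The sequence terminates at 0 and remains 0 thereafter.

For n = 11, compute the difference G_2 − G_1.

base 2: 11 = 2^(2 + 1) + 2 + 1; at 3: 3^(3 + 1) + 3 + 1 = 85; next = 84
base 3: 84 = 3^(3 + 1) + 3; at 4: 4^(4 + 1) + 4 = 1028; next = 1027

943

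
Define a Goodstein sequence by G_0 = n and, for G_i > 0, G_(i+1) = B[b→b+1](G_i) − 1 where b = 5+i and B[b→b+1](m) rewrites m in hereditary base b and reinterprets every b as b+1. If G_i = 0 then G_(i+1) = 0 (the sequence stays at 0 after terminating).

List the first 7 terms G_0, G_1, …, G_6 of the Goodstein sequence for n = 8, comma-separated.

(0) 8|_5 = 5 + 3 ↦ 6 + 3|_6 = 9 ⇒ 8
(1) 8|_6 = 6 + 2 ↦ 7 + 2|_7 = 9 ⇒ 8
(2) 8|_7 = 7 + 1 ↦ 8 + 1|_8 = 9 ⇒ 8
(3) 8|_8 = 8 ↦ 9|_9 = 9 ⇒ 8
(4) 8|_9 = 8 ↦ 8|_10 = 8 ⇒ 7
(5) 7|_10 = 7 ↦ 7|_11 = 7 ⇒ 6

8, 8, 8, 8, 8, 7, 6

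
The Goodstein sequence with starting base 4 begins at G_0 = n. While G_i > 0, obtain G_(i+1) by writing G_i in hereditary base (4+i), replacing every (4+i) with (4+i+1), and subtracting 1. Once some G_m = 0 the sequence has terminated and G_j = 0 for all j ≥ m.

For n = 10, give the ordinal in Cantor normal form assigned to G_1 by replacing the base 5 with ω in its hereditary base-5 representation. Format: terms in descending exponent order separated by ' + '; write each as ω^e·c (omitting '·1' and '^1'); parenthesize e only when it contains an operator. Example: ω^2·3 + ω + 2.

ω·2 + 1

step 0: 10 = 2·4 + 2; sub 5 for 4: 2·5 + 2; = 12; G_1 = 12−1 = 11
step 1: 11 = 2·5 + 1; sub 6 for 5: 2·6 + 1; = 13; G_2 = 13−1 = 12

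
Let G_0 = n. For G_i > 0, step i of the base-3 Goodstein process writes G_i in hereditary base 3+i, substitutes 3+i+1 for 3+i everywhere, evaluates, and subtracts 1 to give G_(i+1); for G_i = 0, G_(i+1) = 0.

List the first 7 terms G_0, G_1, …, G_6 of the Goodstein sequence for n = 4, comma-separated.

4, 4, 4, 3, 2, 1, 0

G_0 = 4. HB_3(4) = 3 + 1. Bump = 5. G_1 = 4.
G_1 = 4. HB_4(4) = 4. Bump = 5. G_2 = 4.
G_2 = 4. HB_5(4) = 4. Bump = 4. G_3 = 3.
G_3 = 3. HB_6(3) = 3. Bump = 3. G_4 = 2.
G_4 = 2. HB_7(2) = 2. Bump = 2. G_5 = 1.
G_5 = 1. HB_8(1) = 1. Bump = 1. G_6 = 0.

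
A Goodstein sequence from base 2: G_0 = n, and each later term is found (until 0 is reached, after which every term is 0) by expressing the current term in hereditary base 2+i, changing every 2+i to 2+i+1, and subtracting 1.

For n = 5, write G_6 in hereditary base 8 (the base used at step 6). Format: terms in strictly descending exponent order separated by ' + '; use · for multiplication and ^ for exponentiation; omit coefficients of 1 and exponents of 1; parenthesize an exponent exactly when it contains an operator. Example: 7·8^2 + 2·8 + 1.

step 0: 5 = 2^2 + 1; sub 3 for 2: 3^3 + 1; = 28; G_1 = 28−1 = 27
step 1: 27 = 3^3; sub 4 for 3: 4^4; = 256; G_2 = 256−1 = 255
step 2: 255 = 3·4^3 + 3·4^2 + 3·4 + 3; sub 5 for 4: 3·5^3 + 3·5^2 + 3·5 + 3; = 468; G_3 = 468−1 = 467
step 3: 467 = 3·5^3 + 3·5^2 + 3·5 + 2; sub 6 for 5: 3·6^3 + 3·6^2 + 3·6 + 2; = 776; G_4 = 776−1 = 775
step 4: 775 = 3·6^3 + 3·6^2 + 3·6 + 1; sub 7 for 6: 3·7^3 + 3·7^2 + 3·7 + 1; = 1198; G_5 = 1198−1 = 1197
step 5: 1197 = 3·7^3 + 3·7^2 + 3·7; sub 8 for 7: 3·8^3 + 3·8^2 + 3·8; = 1752; G_6 = 1752−1 = 1751
step 6: 1751 = 3·8^3 + 3·8^2 + 2·8 + 7; sub 9 for 8: 3·9^3 + 3·9^2 + 2·9 + 7; = 2455; G_7 = 2455−1 = 2454

3·8^3 + 3·8^2 + 2·8 + 7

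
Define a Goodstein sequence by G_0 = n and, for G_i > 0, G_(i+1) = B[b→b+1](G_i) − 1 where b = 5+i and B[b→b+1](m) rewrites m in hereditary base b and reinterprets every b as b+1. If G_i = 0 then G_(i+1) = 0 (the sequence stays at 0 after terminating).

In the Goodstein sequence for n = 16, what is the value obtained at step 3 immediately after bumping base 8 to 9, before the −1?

base 5: 16 = 3·5 + 1; at 6: 3·6 + 1 = 19; next = 18
base 6: 18 = 3·6; at 7: 3·7 = 21; next = 20
base 7: 20 = 2·7 + 6; at 8: 2·8 + 6 = 22; next = 21
base 8: 21 = 2·8 + 5; at 9: 2·9 + 5 = 23; next = 22

23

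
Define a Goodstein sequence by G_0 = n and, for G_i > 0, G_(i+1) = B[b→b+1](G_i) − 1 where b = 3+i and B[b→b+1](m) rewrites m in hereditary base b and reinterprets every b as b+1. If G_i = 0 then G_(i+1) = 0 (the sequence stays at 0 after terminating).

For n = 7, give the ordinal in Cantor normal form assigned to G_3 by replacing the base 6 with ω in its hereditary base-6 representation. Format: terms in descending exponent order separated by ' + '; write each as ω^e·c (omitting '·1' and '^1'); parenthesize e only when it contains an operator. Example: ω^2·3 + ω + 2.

7 —HB3→ 2·3 + 1 —bump→ 2·4 + 1 = 9 —(−1)→ 8
8 —HB4→ 2·4 —bump→ 2·5 = 10 —(−1)→ 9
9 —HB5→ 5 + 4 —bump→ 6 + 4 = 10 —(−1)→ 9
9 —HB6→ 6 + 3 —bump→ 7 + 3 = 10 —(−1)→ 9

ω + 3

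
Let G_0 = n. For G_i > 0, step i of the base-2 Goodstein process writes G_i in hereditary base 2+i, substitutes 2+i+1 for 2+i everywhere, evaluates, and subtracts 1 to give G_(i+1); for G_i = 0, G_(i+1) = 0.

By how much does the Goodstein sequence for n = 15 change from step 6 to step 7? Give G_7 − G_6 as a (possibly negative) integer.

base 2: 15 = 2^(2 + 1) + 2^2 + 2 + 1; at 3: 3^(3 + 1) + 3^3 + 3 + 1 = 112; next = 111
base 3: 111 = 3^(3 + 1) + 3^3 + 3; at 4: 4^(4 + 1) + 4^4 + 4 = 1284; next = 1283
base 4: 1283 = 4^(4 + 1) + 4^4 + 3; at 5: 5^(5 + 1) + 5^5 + 3 = 18753; next = 18752
base 5: 18752 = 5^(5 + 1) + 5^5 + 2; at 6: 6^(6 + 1) + 6^6 + 2 = 326594; next = 326593
base 6: 326593 = 6^(6 + 1) + 6^6 + 1; at 7: 7^(7 + 1) + 7^7 + 1 = 6588345; next = 6588344
base 7: 6588344 = 7^(7 + 1) + 7^7; at 8: 8^(8 + 1) + 8^8 = 150994944; next = 150994943
base 8: 150994943 = 8^(8 + 1) + 7·8^7 + 7·8^6 + 7·8^5 + 7·8^4 + 7·8^3 + 7·8^2 + 7·8 + 7; at 9: 9^(9 + 1) + 7·9^7 + 7·9^6 + 7·9^5 + 7·9^4 + 7·9^3 + 7·9^2 + 7·9 + 7 = 3524450281; next = 3524450280

3373455337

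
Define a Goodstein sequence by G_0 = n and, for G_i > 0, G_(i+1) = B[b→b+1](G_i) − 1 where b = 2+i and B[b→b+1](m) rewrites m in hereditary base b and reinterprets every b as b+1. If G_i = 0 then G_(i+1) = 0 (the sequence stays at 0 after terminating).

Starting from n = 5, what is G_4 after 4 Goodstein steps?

step 0: 5 = 2^2 + 1; sub 3 for 2: 3^3 + 1; = 28; G_1 = 28−1 = 27
step 1: 27 = 3^3; sub 4 for 3: 4^4; = 256; G_2 = 256−1 = 255
step 2: 255 = 3·4^3 + 3·4^2 + 3·4 + 3; sub 5 for 4: 3·5^3 + 3·5^2 + 3·5 + 3; = 468; G_3 = 468−1 = 467
step 3: 467 = 3·5^3 + 3·5^2 + 3·5 + 2; sub 6 for 5: 3·6^3 + 3·6^2 + 3·6 + 2; = 776; G_4 = 776−1 = 775

775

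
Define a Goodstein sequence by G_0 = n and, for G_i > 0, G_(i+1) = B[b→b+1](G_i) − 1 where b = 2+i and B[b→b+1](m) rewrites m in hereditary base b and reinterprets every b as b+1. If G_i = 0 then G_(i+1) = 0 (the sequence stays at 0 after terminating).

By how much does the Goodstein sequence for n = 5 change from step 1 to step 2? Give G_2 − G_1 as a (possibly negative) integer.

228

base 2: 5 = 2^2 + 1; at 3: 3^3 + 1 = 28; next = 27
base 3: 27 = 3^3; at 4: 4^4 = 256; next = 255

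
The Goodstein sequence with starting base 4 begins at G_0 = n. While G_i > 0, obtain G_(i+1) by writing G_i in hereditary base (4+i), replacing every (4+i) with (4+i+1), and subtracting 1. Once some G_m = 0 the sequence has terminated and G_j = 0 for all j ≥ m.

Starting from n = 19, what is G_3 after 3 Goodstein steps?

49

(0) 19|_4 = 4^2 + 3 ↦ 5^2 + 3|_5 = 28 ⇒ 27
(1) 27|_5 = 5^2 + 2 ↦ 6^2 + 2|_6 = 38 ⇒ 37
(2) 37|_6 = 6^2 + 1 ↦ 7^2 + 1|_7 = 50 ⇒ 49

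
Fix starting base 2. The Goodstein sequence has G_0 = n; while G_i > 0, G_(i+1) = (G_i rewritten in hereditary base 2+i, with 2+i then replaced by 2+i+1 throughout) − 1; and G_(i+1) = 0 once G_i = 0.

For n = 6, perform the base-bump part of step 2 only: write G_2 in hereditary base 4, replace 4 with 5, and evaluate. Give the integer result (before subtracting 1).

3126

[0] 6 ≡ 2^2 + 2 (base 2). Lift 3: 30. −1: 29.
[1] 29 ≡ 3^3 + 2 (base 3). Lift 4: 258. −1: 257.
[2] 257 ≡ 4^4 + 1 (base 4). Lift 5: 3126. −1: 3125.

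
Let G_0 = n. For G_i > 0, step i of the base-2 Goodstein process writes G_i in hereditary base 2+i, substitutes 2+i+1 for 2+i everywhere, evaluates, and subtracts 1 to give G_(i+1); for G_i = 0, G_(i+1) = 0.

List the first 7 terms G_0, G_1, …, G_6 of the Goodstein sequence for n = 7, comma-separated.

[0] 7 ≡ 2^2 + 2 + 1 (base 2). Lift 3: 31. −1: 30.
[1] 30 ≡ 3^3 + 3 (base 3). Lift 4: 260. −1: 259.
[2] 259 ≡ 4^4 + 3 (base 4). Lift 5: 3128. −1: 3127.
[3] 3127 ≡ 5^5 + 2 (base 5). Lift 6: 46658. −1: 46657.
[4] 46657 ≡ 6^6 + 1 (base 6). Lift 7: 823544. −1: 823543.
[5] 823543 ≡ 7^7 (base 7). Lift 8: 16777216. −1: 16777215.

7, 30, 259, 3127, 46657, 823543, 16777215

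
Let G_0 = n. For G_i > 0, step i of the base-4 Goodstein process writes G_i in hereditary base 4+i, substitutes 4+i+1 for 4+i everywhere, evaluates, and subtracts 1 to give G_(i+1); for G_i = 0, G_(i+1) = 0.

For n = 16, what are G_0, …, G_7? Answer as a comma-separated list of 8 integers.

16, 24, 27, 30, 33, 36, 39, 41

G_0 = 16. HB_4(16) = 4^2. Bump = 25. G_1 = 24.
G_1 = 24. HB_5(24) = 4·5 + 4. Bump = 28. G_2 = 27.
G_2 = 27. HB_6(27) = 4·6 + 3. Bump = 31. G_3 = 30.
G_3 = 30. HB_7(30) = 4·7 + 2. Bump = 34. G_4 = 33.
G_4 = 33. HB_8(33) = 4·8 + 1. Bump = 37. G_5 = 36.
G_5 = 36. HB_9(36) = 4·9. Bump = 40. G_6 = 39.
G_6 = 39. HB_10(39) = 3·10 + 9. Bump = 42. G_7 = 41.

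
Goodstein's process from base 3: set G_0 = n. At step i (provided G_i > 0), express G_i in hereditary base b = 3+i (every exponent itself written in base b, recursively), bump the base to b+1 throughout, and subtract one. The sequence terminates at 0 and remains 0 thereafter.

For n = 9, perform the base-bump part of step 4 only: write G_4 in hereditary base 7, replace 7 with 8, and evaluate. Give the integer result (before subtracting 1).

base 3: 9 = 3^2; at 4: 4^2 = 16; next = 15
base 4: 15 = 3·4 + 3; at 5: 3·5 + 3 = 18; next = 17
base 5: 17 = 3·5 + 2; at 6: 3·6 + 2 = 20; next = 19
base 6: 19 = 3·6 + 1; at 7: 3·7 + 1 = 22; next = 21
base 7: 21 = 3·7; at 8: 3·8 = 24; next = 23

24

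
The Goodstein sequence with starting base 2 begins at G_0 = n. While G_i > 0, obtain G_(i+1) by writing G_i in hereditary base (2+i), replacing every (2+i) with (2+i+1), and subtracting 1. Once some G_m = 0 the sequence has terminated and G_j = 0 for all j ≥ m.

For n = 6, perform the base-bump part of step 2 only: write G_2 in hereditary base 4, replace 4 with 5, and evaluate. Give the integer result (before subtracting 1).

3126

(0) 6|_2 = 2^2 + 2 ↦ 3^3 + 3|_3 = 30 ⇒ 29
(1) 29|_3 = 3^3 + 2 ↦ 4^4 + 2|_4 = 258 ⇒ 257
(2) 257|_4 = 4^4 + 1 ↦ 5^5 + 1|_5 = 3126 ⇒ 3125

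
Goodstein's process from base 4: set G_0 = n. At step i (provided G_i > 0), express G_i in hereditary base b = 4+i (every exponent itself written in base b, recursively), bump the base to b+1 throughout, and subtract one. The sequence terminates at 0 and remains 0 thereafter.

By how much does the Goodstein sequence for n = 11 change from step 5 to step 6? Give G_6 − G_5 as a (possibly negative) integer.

G_0 = 11. HB_4(11) = 2·4 + 3. Bump = 13. G_1 = 12.
G_1 = 12. HB_5(12) = 2·5 + 2. Bump = 14. G_2 = 13.
G_2 = 13. HB_6(13) = 2·6 + 1. Bump = 15. G_3 = 14.
G_3 = 14. HB_7(14) = 2·7. Bump = 16. G_4 = 15.
G_4 = 15. HB_8(15) = 8 + 7. Bump = 16. G_5 = 15.
G_5 = 15. HB_9(15) = 9 + 6. Bump = 16. G_6 = 15.

0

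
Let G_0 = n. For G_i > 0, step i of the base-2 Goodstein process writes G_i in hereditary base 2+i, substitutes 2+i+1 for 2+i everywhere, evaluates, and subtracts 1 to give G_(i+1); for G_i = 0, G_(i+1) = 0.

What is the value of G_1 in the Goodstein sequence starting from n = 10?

step 0: 10 = 2^(2 + 1) + 2; sub 3 for 2: 3^(3 + 1) + 3; = 84; G_1 = 84−1 = 83
step 1: 83 = 3^(3 + 1) + 2; sub 4 for 3: 4^(4 + 1) + 2; = 1026; G_2 = 1026−1 = 1025

83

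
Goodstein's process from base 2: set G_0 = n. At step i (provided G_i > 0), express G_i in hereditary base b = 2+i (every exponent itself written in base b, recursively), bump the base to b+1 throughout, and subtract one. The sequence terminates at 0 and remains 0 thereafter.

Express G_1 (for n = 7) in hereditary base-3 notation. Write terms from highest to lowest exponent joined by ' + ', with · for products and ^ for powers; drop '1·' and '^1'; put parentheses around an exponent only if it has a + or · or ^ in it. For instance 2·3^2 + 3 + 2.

(0) 7|_2 = 2^2 + 2 + 1 ↦ 3^3 + 3 + 1|_3 = 31 ⇒ 30
(1) 30|_3 = 3^3 + 3 ↦ 4^4 + 4|_4 = 260 ⇒ 259

3^3 + 3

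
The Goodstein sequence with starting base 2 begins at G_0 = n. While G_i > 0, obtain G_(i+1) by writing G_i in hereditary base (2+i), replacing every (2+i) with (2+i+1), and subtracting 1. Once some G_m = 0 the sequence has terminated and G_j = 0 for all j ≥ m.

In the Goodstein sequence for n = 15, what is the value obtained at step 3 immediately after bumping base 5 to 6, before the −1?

326594

G_0 = 15. HB_2(15) = 2^(2 + 1) + 2^2 + 2 + 1. Bump = 112. G_1 = 111.
G_1 = 111. HB_3(111) = 3^(3 + 1) + 3^3 + 3. Bump = 1284. G_2 = 1283.
G_2 = 1283. HB_4(1283) = 4^(4 + 1) + 4^4 + 3. Bump = 18753. G_3 = 18752.
G_3 = 18752. HB_5(18752) = 5^(5 + 1) + 5^5 + 2. Bump = 326594. G_4 = 326593.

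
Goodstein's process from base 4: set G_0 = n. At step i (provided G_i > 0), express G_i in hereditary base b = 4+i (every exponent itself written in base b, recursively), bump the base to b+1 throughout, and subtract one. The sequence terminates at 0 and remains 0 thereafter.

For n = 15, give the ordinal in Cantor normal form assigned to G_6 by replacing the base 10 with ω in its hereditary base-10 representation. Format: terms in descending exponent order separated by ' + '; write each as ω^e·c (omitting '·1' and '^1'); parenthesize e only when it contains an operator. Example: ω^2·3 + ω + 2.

i=0: 15 = 3·4 + 3 (b=4); 4→5: 3·5 + 3 = 18; 18−1 = 17
i=1: 17 = 3·5 + 2 (b=5); 5→6: 3·6 + 2 = 20; 20−1 = 19
i=2: 19 = 3·6 + 1 (b=6); 6→7: 3·7 + 1 = 22; 22−1 = 21
i=3: 21 = 3·7 (b=7); 7→8: 3·8 = 24; 24−1 = 23
i=4: 23 = 2·8 + 7 (b=8); 8→9: 2·9 + 7 = 25; 25−1 = 24
i=5: 24 = 2·9 + 6 (b=9); 9→10: 2·10 + 6 = 26; 26−1 = 25

ω·2 + 5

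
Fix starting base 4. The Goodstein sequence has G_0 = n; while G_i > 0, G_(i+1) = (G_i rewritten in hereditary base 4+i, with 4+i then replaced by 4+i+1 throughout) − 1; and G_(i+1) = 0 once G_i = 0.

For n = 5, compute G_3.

(0) 5|_4 = 4 + 1 ↦ 5 + 1|_5 = 6 ⇒ 5
(1) 5|_5 = 5 ↦ 6|_6 = 6 ⇒ 5
(2) 5|_6 = 5 ↦ 5|_7 = 5 ⇒ 4

4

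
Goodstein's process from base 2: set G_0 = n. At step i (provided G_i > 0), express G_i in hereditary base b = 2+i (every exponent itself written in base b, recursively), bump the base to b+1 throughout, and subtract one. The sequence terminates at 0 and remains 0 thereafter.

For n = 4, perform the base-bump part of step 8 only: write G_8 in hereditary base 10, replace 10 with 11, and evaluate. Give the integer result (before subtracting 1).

step 0: 4 = 2^2; sub 3 for 2: 3^3; = 27; G_1 = 27−1 = 26
step 1: 26 = 2·3^2 + 2·3 + 2; sub 4 for 3: 2·4^2 + 2·4 + 2; = 42; G_2 = 42−1 = 41
step 2: 41 = 2·4^2 + 2·4 + 1; sub 5 for 4: 2·5^2 + 2·5 + 1; = 61; G_3 = 61−1 = 60
step 3: 60 = 2·5^2 + 2·5; sub 6 for 5: 2·6^2 + 2·6; = 84; G_4 = 84−1 = 83
step 4: 83 = 2·6^2 + 6 + 5; sub 7 for 6: 2·7^2 + 7 + 5; = 110; G_5 = 110−1 = 109
step 5: 109 = 2·7^2 + 7 + 4; sub 8 for 7: 2·8^2 + 8 + 4; = 140; G_6 = 140−1 = 139
step 6: 139 = 2·8^2 + 8 + 3; sub 9 for 8: 2·9^2 + 9 + 3; = 174; G_7 = 174−1 = 173
step 7: 173 = 2·9^2 + 9 + 2; sub 10 for 9: 2·10^2 + 10 + 2; = 212; G_8 = 212−1 = 211
step 8: 211 = 2·10^2 + 10 + 1; sub 11 for 10: 2·11^2 + 11 + 1; = 254; G_9 = 254−1 = 253

254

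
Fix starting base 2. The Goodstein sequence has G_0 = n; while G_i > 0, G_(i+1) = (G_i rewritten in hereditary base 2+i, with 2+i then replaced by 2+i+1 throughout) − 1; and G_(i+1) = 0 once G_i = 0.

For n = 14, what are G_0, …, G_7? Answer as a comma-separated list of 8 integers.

14, 110, 1281, 18750, 326591, 5862840, 134404971, 3487116548

[0] 14 ≡ 2^(2 + 1) + 2^2 + 2 (base 2). Lift 3: 111. −1: 110.
[1] 110 ≡ 3^(3 + 1) + 3^3 + 2 (base 3). Lift 4: 1282. −1: 1281.
[2] 1281 ≡ 4^(4 + 1) + 4^4 + 1 (base 4). Lift 5: 18751. −1: 18750.
[3] 18750 ≡ 5^(5 + 1) + 5^5 (base 5). Lift 6: 326592. −1: 326591.
[4] 326591 ≡ 6^(6 + 1) + 5·6^5 + 5·6^4 + 5·6^3 + 5·6^2 + 5·6 + 5 (base 6). Lift 7: 5862841. −1: 5862840.
[5] 5862840 ≡ 7^(7 + 1) + 5·7^5 + 5·7^4 + 5·7^3 + 5·7^2 + 5·7 + 4 (base 7). Lift 8: 134404972. −1: 134404971.
[6] 134404971 ≡ 8^(8 + 1) + 5·8^5 + 5·8^4 + 5·8^3 + 5·8^2 + 5·8 + 3 (base 8). Lift 9: 3487116549. −1: 3487116548.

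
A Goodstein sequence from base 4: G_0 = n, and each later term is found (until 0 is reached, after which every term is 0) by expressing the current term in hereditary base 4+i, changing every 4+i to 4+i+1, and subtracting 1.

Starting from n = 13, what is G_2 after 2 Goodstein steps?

[0] 13 ≡ 3·4 + 1 (base 4). Lift 5: 16. −1: 15.
[1] 15 ≡ 3·5 (base 5). Lift 6: 18. −1: 17.
[2] 17 ≡ 2·6 + 5 (base 6). Lift 7: 19. −1: 18.

17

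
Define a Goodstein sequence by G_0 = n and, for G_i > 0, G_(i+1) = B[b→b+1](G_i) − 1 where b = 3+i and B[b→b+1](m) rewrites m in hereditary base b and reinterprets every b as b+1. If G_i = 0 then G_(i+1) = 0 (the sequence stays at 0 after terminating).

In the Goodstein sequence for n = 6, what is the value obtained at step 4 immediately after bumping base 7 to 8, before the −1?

[0] 6 ≡ 2·3 (base 3). Lift 4: 8. −1: 7.
[1] 7 ≡ 4 + 3 (base 4). Lift 5: 8. −1: 7.
[2] 7 ≡ 5 + 2 (base 5). Lift 6: 8. −1: 7.
[3] 7 ≡ 6 + 1 (base 6). Lift 7: 8. −1: 7.
[4] 7 ≡ 7 (base 7). Lift 8: 8. −1: 7.

8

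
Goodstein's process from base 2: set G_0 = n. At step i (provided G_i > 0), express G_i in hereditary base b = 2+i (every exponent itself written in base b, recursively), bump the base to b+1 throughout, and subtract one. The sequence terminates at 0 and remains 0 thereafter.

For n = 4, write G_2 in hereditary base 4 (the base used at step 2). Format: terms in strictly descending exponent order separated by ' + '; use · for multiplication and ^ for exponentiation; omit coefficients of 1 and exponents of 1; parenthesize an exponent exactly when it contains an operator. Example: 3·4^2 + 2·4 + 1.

base 2: 4 = 2^2; at 3: 3^3 = 27; next = 26
base 3: 26 = 2·3^2 + 2·3 + 2; at 4: 2·4^2 + 2·4 + 2 = 42; next = 41
base 4: 41 = 2·4^2 + 2·4 + 1; at 5: 2·5^2 + 2·5 + 1 = 61; next = 60

2·4^2 + 2·4 + 1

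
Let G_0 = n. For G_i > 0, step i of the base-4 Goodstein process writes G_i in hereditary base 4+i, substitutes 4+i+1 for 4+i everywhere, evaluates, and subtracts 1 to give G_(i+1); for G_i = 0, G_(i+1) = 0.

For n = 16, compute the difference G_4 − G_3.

(0) 16|_4 = 4^2 ↦ 5^2|_5 = 25 ⇒ 24
(1) 24|_5 = 4·5 + 4 ↦ 4·6 + 4|_6 = 28 ⇒ 27
(2) 27|_6 = 4·6 + 3 ↦ 4·7 + 3|_7 = 31 ⇒ 30
(3) 30|_7 = 4·7 + 2 ↦ 4·8 + 2|_8 = 34 ⇒ 33

3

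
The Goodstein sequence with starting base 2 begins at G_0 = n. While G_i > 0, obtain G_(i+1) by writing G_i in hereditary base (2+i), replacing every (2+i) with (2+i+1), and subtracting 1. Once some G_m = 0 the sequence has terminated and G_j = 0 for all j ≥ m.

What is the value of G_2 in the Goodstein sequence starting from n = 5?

255

G_0=5  [base 2] 2^2 + 1  →[2↦3]→  3^3 + 1 = 28  −1 ⇒ G_1=27
G_1=27  [base 3] 3^3  →[3↦4]→  4^4 = 256  −1 ⇒ G_2=255
G_2=255  [base 4] 3·4^3 + 3·4^2 + 3·4 + 3  →[4↦5]→  3·5^3 + 3·5^2 + 3·5 + 3 = 468  −1 ⇒ G_3=467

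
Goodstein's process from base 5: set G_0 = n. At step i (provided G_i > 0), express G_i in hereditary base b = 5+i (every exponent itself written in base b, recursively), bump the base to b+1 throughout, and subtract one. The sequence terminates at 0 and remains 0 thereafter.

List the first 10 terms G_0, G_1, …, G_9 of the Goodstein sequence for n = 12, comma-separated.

G_0=12  [base 5] 2·5 + 2  →[5↦6]→  2·6 + 2 = 14  −1 ⇒ G_1=13
G_1=13  [base 6] 2·6 + 1  →[6↦7]→  2·7 + 1 = 15  −1 ⇒ G_2=14
G_2=14  [base 7] 2·7  →[7↦8]→  2·8 = 16  −1 ⇒ G_3=15
G_3=15  [base 8] 8 + 7  →[8↦9]→  9 + 7 = 16  −1 ⇒ G_4=15
G_4=15  [base 9] 9 + 6  →[9↦10]→  10 + 6 = 16  −1 ⇒ G_5=15
G_5=15  [base 10] 10 + 5  →[10↦11]→  11 + 5 = 16  −1 ⇒ G_6=15
G_6=15  [base 11] 11 + 4  →[11↦12]→  12 + 4 = 16  −1 ⇒ G_7=15
G_7=15  [base 12] 12 + 3  →[12↦13]→  13 + 3 = 16  −1 ⇒ G_8=15
G_8=15  [base 13] 13 + 2  →[13↦14]→  14 + 2 = 16  −1 ⇒ G_9=15

12, 13, 14, 15, 15, 15, 15, 15, 15, 15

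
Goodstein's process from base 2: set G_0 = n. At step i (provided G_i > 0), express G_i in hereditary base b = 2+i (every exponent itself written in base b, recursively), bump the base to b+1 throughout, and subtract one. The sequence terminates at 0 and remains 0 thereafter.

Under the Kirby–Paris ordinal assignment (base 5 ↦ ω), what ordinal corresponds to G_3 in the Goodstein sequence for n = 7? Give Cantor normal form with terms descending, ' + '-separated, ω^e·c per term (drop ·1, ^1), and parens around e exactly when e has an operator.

step 0: 7 = 2^2 + 2 + 1; sub 3 for 2: 3^3 + 3 + 1; = 31; G_1 = 31−1 = 30
step 1: 30 = 3^3 + 3; sub 4 for 3: 4^4 + 4; = 260; G_2 = 260−1 = 259
step 2: 259 = 4^4 + 3; sub 5 for 4: 5^5 + 3; = 3128; G_3 = 3128−1 = 3127
step 3: 3127 = 5^5 + 2; sub 6 for 5: 6^6 + 2; = 46658; G_4 = 46658−1 = 46657

ω^ω + 2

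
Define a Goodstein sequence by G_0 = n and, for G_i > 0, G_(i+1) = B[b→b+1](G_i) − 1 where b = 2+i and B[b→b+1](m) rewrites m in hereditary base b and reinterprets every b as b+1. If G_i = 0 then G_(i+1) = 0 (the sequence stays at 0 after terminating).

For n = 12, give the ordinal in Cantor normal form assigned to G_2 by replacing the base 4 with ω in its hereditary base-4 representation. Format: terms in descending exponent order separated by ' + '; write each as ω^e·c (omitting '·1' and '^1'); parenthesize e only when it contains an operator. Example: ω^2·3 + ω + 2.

ω^(ω + 1) + ω^2·2 + ω·2 + 1

G_0 = 12. HB_2(12) = 2^(2 + 1) + 2^2. Bump = 108. G_1 = 107.
G_1 = 107. HB_3(107) = 3^(3 + 1) + 2·3^2 + 2·3 + 2. Bump = 1066. G_2 = 1065.
G_2 = 1065. HB_4(1065) = 4^(4 + 1) + 2·4^2 + 2·4 + 1. Bump = 15686. G_3 = 15685.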